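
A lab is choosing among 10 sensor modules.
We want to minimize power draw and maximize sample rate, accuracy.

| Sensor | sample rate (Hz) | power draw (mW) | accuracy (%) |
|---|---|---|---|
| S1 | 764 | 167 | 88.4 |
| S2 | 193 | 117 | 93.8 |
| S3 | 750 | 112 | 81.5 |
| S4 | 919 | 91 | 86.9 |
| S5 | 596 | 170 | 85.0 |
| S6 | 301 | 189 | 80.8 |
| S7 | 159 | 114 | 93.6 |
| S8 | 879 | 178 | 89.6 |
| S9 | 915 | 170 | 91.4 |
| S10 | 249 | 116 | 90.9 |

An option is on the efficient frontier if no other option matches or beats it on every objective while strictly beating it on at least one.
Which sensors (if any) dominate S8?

S9

S9: sample rate 915≥879, power draw 170≤178, accuracy 91.4≥89.6 — dominates S8.
Others (S1, S2, S3, S4, S5, S6, S7, S10) are each worse than S8 on at least one objective.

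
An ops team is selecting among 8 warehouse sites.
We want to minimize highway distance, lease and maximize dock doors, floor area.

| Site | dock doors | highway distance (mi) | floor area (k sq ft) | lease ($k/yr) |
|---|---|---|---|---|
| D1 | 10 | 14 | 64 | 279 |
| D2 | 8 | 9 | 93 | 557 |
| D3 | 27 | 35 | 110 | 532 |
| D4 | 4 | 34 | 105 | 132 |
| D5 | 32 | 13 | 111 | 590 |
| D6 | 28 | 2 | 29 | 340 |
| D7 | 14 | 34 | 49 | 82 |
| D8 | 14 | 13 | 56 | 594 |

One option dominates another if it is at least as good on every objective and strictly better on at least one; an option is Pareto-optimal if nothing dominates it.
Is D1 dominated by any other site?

No

D2: worse on dock doors (8 vs 10).
D3: worse on highway distance (35 vs 14).
D4: worse on dock doors (4 vs 10).
D5: worse on lease (590 vs 279).
D6: worse on floor area (29 vs 64).
D7: worse on highway distance (34 vs 14).
D8: worse on floor area (56 vs 64).
No option is at least as good as D1 on every objective and strictly better on one.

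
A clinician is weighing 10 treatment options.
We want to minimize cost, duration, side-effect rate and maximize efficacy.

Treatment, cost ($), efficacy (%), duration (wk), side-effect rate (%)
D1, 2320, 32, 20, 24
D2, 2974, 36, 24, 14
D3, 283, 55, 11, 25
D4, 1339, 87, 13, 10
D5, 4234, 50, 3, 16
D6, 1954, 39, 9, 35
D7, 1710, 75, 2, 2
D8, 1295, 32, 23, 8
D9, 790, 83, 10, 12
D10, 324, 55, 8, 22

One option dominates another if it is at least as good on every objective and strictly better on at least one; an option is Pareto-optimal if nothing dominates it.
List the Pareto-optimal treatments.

D3, D4, D7, D8, D9, D10

D1: dominated by D4 (cost 1339≤2320, efficacy 87≥32, duration 13≤20, side-effect rate 10≤24).
D2: dominated by D4 (cost 1339≤2974, efficacy 87≥36, duration 13≤24, side-effect rate 10≤14).
D3: not dominated (best cost).
D4: not dominated (best efficacy).
D5: dominated by D7 (cost 1710≤4234, efficacy 75≥50, duration 2≤3, side-effect rate 2≤16).
D6: dominated by D7 (cost 1710≤1954, efficacy 75≥39, duration 2≤9, side-effect rate 2≤35).
D7: not dominated (best duration).
D8: not dominated.
D9: not dominated.
D10: not dominated.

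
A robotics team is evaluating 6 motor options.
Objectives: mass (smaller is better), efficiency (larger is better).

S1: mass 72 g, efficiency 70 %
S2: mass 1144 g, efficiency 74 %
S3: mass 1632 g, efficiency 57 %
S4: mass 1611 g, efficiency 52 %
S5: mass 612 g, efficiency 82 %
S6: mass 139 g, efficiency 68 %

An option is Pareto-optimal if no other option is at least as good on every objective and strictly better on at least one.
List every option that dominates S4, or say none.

S1: mass 72≤1611, efficiency 70≥52 — dominates S4.
S2: mass 1144≤1611, efficiency 74≥52 — dominates S4.
S5: mass 612≤1611, efficiency 82≥52 — dominates S4.
S6: mass 139≤1611, efficiency 68≥52 — dominates S4.
Others (S3) are each worse than S4 on at least one objective.

S1, S2, S5, S6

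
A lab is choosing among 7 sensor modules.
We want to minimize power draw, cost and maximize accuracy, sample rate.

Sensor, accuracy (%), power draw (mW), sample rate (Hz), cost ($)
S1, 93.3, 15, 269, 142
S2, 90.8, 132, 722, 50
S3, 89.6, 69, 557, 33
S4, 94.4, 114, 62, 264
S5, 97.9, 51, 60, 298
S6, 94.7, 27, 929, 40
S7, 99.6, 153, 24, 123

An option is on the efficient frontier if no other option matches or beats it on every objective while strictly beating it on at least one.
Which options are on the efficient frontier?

S1, S3, S5, S6, S7

S1: not dominated (best power draw).
S2: dominated by S6 (accuracy 94.7≥90.8, power draw 27≤132, sample rate 929≥722, cost 40≤50).
S3: not dominated (best cost).
S4: dominated by S6 (accuracy 94.7≥94.4, power draw 27≤114, sample rate 929≥62, cost 40≤264).
S5: not dominated.
S6: not dominated (best sample rate).
S7: not dominated (best accuracy).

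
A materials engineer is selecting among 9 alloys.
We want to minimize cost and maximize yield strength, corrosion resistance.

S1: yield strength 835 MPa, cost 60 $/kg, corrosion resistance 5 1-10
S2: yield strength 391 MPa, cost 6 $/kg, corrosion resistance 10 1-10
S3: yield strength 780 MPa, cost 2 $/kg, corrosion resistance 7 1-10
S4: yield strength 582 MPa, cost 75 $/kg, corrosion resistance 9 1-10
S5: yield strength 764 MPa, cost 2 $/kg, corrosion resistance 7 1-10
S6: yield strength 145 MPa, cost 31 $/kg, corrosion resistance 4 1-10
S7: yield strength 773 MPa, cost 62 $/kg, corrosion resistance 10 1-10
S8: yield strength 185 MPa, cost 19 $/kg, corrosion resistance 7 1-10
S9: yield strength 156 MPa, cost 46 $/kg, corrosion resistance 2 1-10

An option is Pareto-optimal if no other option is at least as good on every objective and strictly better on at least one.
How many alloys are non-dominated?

S1: not dominated (best yield strength).
S2: not dominated.
S3: not dominated.
S4: dominated by S7 (yield strength 773≥582, cost 62≤75, corrosion resistance 10≥9).
S5: dominated by S3 (yield strength 780≥764, cost 2≤2, corrosion resistance 7≥7).
S6: dominated by S2 (yield strength 391≥145, cost 6≤31, corrosion resistance 10≥4).
S7: not dominated.
S8: dominated by S2 (yield strength 391≥185, cost 6≤19, corrosion resistance 10≥7).
S9: dominated by S2 (yield strength 391≥156, cost 6≤46, corrosion resistance 10≥2).
Pareto-optimal: S1, S2, S3, S7 → 4.

4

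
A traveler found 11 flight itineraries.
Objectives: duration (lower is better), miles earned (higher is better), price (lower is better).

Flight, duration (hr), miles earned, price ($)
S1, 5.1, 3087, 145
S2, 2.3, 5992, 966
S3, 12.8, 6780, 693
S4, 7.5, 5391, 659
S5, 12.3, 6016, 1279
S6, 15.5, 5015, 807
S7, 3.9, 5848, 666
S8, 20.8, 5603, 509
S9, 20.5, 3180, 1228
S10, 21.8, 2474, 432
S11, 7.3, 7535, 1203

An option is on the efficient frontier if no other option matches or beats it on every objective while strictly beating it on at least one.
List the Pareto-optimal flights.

S1: not dominated (best price).
S2: not dominated (best duration).
S3: not dominated.
S4: not dominated.
S5: dominated by S11 (duration 7.3≤12.3, miles earned 7535≥6016, price 1203≤1279).
S6: dominated by S3 (duration 12.8≤15.5, miles earned 6780≥5015, price 693≤807).
S7: not dominated.
S8: not dominated.
S9: dominated by S2 (duration 2.3≤20.5, miles earned 5992≥3180, price 966≤1228).
S10: dominated by S1 (duration 5.1≤21.8, miles earned 3087≥2474, price 145≤432).
S11: not dominated (best miles earned).

S1, S2, S3, S4, S7, S8, S11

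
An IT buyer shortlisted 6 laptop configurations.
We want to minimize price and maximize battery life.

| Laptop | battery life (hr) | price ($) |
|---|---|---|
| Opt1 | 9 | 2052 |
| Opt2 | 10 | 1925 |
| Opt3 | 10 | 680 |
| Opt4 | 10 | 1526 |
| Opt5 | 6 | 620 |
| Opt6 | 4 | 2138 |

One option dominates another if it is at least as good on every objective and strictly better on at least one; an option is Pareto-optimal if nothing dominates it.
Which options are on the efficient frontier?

Opt3, Opt5

Opt1: dominated by Opt2 (battery life 10≥9, price 1925≤2052).
Opt2: dominated by Opt3 (battery life 10≥10, price 680≤1925).
Opt3: not dominated.
Opt4: dominated by Opt3 (battery life 10≥10, price 680≤1526).
Opt5: not dominated (best price).
Opt6: dominated by Opt1 (battery life 9≥4, price 2052≤2138).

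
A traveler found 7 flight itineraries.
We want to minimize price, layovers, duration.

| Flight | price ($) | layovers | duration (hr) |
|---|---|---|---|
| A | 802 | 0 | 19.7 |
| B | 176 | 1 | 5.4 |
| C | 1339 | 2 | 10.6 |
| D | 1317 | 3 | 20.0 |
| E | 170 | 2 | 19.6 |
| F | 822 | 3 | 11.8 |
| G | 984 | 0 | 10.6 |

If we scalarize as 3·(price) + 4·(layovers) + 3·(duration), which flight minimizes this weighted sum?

B

A: 3·802 + 4·0 + 3·19.7 = 2465.1
B: 3·176 + 4·1 + 3·5.4 = 548.2
C: 3·1339 + 4·2 + 3·10.6 = 4056.8
D: 3·1317 + 4·3 + 3·20.0 = 4023.0
E: 3·170 + 4·2 + 3·19.6 = 576.8
F: 3·822 + 4·3 + 3·11.8 = 2513.4
G: 3·984 + 4·0 + 3·10.6 = 2983.8
Lowest: B at 548.2.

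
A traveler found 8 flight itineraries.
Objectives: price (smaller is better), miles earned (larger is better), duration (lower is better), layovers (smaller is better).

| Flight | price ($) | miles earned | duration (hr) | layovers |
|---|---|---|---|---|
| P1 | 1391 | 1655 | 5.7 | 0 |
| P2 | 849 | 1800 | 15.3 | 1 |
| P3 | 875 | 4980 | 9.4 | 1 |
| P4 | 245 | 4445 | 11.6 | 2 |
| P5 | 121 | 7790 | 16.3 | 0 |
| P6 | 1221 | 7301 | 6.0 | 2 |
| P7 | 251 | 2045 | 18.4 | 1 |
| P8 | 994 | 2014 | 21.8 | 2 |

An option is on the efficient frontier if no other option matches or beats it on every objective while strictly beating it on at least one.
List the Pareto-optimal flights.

P1: not dominated (best duration).
P2: not dominated.
P3: not dominated.
P4: not dominated.
P5: not dominated (best price).
P6: not dominated.
P7: dominated by P5 (price 121≤251, miles earned 7790≥2045, duration 16.3≤18.4, layovers 0≤1).
P8: dominated by P3 (price 875≤994, miles earned 4980≥2014, duration 9.4≤21.8, layovers 1≤2).

P1, P2, P3, P4, P5, P6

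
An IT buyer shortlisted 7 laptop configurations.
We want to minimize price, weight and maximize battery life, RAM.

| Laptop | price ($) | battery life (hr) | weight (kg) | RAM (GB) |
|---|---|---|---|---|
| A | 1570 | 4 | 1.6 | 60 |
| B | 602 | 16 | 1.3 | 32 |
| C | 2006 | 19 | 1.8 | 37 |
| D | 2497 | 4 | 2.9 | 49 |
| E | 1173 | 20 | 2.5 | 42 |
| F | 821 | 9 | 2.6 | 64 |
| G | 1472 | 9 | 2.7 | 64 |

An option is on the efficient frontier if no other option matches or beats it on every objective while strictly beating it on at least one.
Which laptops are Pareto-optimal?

A: not dominated.
B: not dominated (best price).
C: not dominated.
D: dominated by A (price 1570≤2497, battery life 4≥4, weight 1.6≤2.9, RAM 60≥49).
E: not dominated (best battery life).
F: not dominated.
G: dominated by F (price 821≤1472, battery life 9≥9, weight 2.6≤2.7, RAM 64≥64).

A, B, C, E, F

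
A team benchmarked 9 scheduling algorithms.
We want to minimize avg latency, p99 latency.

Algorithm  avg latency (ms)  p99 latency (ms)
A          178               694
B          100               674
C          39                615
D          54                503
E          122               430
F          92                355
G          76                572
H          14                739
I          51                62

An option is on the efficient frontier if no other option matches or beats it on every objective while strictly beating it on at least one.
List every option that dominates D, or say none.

I

I: avg latency 51≤54, p99 latency 62≤503 — dominates D.
Others (A, B, C, E, F, G, H) are each worse than D on at least one objective.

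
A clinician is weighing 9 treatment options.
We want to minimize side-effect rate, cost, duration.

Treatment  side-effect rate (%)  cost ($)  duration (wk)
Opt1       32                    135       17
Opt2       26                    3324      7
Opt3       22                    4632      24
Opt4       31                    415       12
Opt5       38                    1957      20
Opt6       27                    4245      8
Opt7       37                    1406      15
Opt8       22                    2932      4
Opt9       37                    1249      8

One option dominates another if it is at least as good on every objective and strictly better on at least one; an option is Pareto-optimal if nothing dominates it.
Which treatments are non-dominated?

Opt1: not dominated (best cost).
Opt2: dominated by Opt8 (side-effect rate 22≤26, cost 2932≤3324, duration 4≤7).
Opt3: dominated by Opt8 (side-effect rate 22≤22, cost 2932≤4632, duration 4≤24).
Opt4: not dominated.
Opt5: dominated by Opt1 (side-effect rate 32≤38, cost 135≤1957, duration 17≤20).
Opt6: dominated by Opt2 (side-effect rate 26≤27, cost 3324≤4245, duration 7≤8).
Opt7: dominated by Opt4 (side-effect rate 31≤37, cost 415≤1406, duration 12≤15).
Opt8: not dominated (best duration).
Opt9: not dominated.

Opt1, Opt4, Opt8, Opt9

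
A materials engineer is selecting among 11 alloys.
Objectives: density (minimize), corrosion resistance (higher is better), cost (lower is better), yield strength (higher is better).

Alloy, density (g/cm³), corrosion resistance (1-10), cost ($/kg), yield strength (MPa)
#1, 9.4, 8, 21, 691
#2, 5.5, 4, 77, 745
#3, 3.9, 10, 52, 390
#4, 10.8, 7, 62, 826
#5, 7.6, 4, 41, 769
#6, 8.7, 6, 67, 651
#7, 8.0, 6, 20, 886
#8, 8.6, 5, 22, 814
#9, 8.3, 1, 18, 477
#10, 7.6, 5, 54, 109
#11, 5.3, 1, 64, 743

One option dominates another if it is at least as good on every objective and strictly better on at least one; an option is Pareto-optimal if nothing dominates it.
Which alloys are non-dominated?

#1: not dominated.
#2: not dominated.
#3: not dominated (best density).
#4: not dominated.
#5: not dominated.
#6: dominated by #7 (density 8.0≤8.7, corrosion resistance 6≥6, cost 20≤67, yield strength 886≥651).
#7: not dominated (best yield strength).
#8: dominated by #7 (density 8.0≤8.6, corrosion resistance 6≥5, cost 20≤22, yield strength 886≥814).
#9: not dominated (best cost).
#10: dominated by #3 (density 3.9≤7.6, corrosion resistance 10≥5, cost 52≤54, yield strength 390≥109).
#11: not dominated.

#1, #2, #3, #4, #5, #7, #9, #11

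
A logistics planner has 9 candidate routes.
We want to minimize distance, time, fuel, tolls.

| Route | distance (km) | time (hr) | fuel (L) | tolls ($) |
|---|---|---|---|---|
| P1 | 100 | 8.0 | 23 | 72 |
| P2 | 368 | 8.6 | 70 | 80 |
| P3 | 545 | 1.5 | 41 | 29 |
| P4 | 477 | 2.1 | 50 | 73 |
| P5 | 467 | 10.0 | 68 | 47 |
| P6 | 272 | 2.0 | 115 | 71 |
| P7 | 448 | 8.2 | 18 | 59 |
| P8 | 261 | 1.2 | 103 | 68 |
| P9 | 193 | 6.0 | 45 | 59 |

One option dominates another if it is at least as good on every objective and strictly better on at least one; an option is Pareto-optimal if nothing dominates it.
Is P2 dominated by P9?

Yes

P9 vs P2: distance 193≤368, time 6.0≤8.6, fuel 45≤70, tolls 59≤80 — P9 is at least as good on every objective with at least one strict improvement.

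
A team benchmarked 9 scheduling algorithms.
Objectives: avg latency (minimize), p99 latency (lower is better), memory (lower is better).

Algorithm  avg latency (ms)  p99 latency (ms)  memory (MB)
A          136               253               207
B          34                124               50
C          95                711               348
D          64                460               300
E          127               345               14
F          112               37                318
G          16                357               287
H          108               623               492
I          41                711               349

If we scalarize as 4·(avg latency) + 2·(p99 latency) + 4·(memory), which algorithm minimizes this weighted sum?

A: 4·136 + 2·253 + 4·207 = 1878
B: 4·34 + 2·124 + 4·50 = 584
C: 4·95 + 2·711 + 4·348 = 3194
D: 4·64 + 2·460 + 4·300 = 2376
E: 4·127 + 2·345 + 4·14 = 1254
F: 4·112 + 2·37 + 4·318 = 1794
G: 4·16 + 2·357 + 4·287 = 1926
H: 4·108 + 2·623 + 4·492 = 3646
I: 4·41 + 2·711 + 4·349 = 2982
Lowest: B at 584.

B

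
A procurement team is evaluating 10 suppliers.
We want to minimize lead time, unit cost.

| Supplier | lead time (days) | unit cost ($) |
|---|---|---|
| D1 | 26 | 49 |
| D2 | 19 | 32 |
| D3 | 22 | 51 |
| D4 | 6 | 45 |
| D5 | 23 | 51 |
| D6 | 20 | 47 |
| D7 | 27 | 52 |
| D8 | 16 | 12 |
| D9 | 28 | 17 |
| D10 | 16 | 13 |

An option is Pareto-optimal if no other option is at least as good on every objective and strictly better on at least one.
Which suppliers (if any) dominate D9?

D8, D10

D8: lead time 16≤28, unit cost 12≤17 — dominates D9.
D10: lead time 16≤28, unit cost 13≤17 — dominates D9.
Others (D1, D2, D3, D4, D5, D6, D7) are each worse than D9 on at least one objective.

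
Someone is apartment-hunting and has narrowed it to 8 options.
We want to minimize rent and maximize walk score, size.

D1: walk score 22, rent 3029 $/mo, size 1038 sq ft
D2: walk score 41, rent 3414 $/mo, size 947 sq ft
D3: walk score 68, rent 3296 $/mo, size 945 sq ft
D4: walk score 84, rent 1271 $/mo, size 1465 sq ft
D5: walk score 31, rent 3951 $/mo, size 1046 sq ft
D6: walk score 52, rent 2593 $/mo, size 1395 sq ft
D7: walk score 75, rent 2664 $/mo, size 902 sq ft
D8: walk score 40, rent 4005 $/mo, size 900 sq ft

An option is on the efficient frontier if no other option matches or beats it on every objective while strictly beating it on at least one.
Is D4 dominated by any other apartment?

D1: worse on walk score (22 vs 84).
D2: worse on walk score (41 vs 84).
D3: worse on walk score (68 vs 84).
D5: worse on walk score (31 vs 84).
D6: worse on walk score (52 vs 84).
D7: worse on walk score (75 vs 84).
D8: worse on walk score (40 vs 84).
No option is at least as good as D4 on every objective and strictly better on one.

No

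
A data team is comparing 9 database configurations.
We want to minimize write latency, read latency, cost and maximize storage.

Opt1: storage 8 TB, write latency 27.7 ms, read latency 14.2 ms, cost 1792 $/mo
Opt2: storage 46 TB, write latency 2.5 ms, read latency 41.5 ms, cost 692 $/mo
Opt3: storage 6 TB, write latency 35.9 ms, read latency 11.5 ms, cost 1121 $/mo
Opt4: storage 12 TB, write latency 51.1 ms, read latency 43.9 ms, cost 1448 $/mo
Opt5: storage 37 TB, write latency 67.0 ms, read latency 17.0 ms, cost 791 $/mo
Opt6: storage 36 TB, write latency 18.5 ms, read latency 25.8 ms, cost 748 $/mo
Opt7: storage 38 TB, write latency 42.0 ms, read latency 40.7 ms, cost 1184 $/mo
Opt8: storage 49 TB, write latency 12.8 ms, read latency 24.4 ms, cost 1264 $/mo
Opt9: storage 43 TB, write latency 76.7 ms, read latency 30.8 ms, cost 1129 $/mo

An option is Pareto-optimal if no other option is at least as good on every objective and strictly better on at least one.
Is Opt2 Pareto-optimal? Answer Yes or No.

Opt1: worse on storage (8 vs 46).
Opt3: worse on storage (6 vs 46).
Opt4: worse on storage (12 vs 46).
Opt5: worse on storage (37 vs 46).
Opt6: worse on storage (36 vs 46).
Opt7: worse on storage (38 vs 46).
Opt8: worse on write latency (12.8 vs 2.5).
Opt9: worse on storage (43 vs 46).
No option is at least as good as Opt2 on every objective and strictly better on one.

Yes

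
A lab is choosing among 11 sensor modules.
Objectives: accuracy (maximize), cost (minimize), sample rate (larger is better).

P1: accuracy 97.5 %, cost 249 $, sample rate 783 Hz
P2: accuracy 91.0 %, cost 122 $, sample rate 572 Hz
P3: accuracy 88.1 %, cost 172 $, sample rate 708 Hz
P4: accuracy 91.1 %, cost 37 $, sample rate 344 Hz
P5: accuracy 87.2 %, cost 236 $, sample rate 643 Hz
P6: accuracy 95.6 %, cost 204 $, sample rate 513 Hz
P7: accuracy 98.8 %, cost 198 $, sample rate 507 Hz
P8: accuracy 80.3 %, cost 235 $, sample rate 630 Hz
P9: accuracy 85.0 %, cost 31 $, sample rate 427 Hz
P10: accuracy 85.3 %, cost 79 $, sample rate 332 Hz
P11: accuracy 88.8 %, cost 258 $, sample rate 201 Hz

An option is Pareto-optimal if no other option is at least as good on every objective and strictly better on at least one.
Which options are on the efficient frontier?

P1, P2, P3, P4, P6, P7, P9

P1: not dominated (best sample rate).
P2: not dominated.
P3: not dominated.
P4: not dominated.
P5: dominated by P3 (accuracy 88.1≥87.2, cost 172≤236, sample rate 708≥643).
P6: not dominated.
P7: not dominated (best accuracy).
P8: dominated by P3 (accuracy 88.1≥80.3, cost 172≤235, sample rate 708≥630).
P9: not dominated (best cost).
P10: dominated by P4 (accuracy 91.1≥85.3, cost 37≤79, sample rate 344≥332).
P11: dominated by P1 (accuracy 97.5≥88.8, cost 249≤258, sample rate 783≥201).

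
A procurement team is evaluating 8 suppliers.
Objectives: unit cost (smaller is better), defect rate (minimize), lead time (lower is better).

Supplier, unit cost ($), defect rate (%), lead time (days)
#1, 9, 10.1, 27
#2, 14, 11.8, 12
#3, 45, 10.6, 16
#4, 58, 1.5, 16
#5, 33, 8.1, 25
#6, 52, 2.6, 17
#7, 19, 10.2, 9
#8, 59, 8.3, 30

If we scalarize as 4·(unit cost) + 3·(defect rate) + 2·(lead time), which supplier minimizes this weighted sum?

#2

#1: 4·9 + 3·10.1 + 2·27 = 120.3
#2: 4·14 + 3·11.8 + 2·12 = 115.4
#3: 4·45 + 3·10.6 + 2·16 = 243.8
#4: 4·58 + 3·1.5 + 2·16 = 268.5
#5: 4·33 + 3·8.1 + 2·25 = 206.3
#6: 4·52 + 3·2.6 + 2·17 = 249.8
#7: 4·19 + 3·10.2 + 2·9 = 124.6
#8: 4·59 + 3·8.3 + 2·30 = 320.9
Lowest: #2 at 115.4.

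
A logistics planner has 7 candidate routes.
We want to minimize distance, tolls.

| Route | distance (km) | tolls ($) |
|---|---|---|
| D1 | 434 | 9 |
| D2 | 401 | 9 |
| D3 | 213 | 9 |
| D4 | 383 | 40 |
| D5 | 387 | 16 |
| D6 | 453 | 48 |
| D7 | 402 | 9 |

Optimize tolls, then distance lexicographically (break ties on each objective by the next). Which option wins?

First minimize tolls: best is 9, kept {D1, D2, D3, D7}.
Then minimize distance: best is 213, kept {D3}.

D3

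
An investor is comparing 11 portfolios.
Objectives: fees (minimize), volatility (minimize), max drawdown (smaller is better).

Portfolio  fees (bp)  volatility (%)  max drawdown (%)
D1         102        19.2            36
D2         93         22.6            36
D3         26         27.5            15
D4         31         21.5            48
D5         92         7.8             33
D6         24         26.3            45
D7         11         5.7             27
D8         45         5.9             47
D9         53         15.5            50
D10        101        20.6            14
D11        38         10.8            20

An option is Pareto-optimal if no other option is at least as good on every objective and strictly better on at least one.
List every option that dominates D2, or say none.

D5: fees 92≤93, volatility 7.8≤22.6, max drawdown 33≤36 — dominates D2.
D7: fees 11≤93, volatility 5.7≤22.6, max drawdown 27≤36 — dominates D2.
D11: fees 38≤93, volatility 10.8≤22.6, max drawdown 20≤36 — dominates D2.
Others (D1, D3, D4, D6, D8, D9, D10) are each worse than D2 on at least one objective.

D5, D7, D11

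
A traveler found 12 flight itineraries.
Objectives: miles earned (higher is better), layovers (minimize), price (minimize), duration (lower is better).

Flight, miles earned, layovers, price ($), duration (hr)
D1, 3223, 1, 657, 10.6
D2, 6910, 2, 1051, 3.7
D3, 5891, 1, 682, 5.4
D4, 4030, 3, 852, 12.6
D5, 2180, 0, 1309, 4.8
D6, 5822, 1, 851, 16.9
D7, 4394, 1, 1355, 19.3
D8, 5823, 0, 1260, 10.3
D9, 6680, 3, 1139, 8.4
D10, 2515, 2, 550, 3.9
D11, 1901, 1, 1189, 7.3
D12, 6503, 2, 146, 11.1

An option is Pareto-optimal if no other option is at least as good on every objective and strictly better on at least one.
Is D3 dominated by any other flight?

No

D1: worse on miles earned (3223 vs 5891).
D2: worse on layovers (2 vs 1).
D4: worse on miles earned (4030 vs 5891).
D5: worse on miles earned (2180 vs 5891).
D6: worse on miles earned (5822 vs 5891).
D7: worse on miles earned (4394 vs 5891).
D8: worse on miles earned (5823 vs 5891).
D9: worse on layovers (3 vs 1).
D10: worse on miles earned (2515 vs 5891).
D11: worse on miles earned (1901 vs 5891).
D12: worse on layovers (2 vs 1).
No option is at least as good as D3 on every objective and strictly better on one.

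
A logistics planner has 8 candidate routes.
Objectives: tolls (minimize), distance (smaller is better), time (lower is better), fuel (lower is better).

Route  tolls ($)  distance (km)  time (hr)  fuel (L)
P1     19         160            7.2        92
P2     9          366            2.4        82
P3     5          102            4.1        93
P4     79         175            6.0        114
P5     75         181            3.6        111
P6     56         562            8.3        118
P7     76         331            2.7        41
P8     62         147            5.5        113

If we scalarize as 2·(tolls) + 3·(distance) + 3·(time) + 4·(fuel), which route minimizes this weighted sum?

P1: 2·19 + 3·160 + 3·7.2 + 4·92 = 907.6
P2: 2·9 + 3·366 + 3·2.4 + 4·82 = 1451.2
P3: 2·5 + 3·102 + 3·4.1 + 4·93 = 700.3
P4: 2·79 + 3·175 + 3·6.0 + 4·114 = 1157.0
P5: 2·75 + 3·181 + 3·3.6 + 4·111 = 1147.8
P6: 2·56 + 3·562 + 3·8.3 + 4·118 = 2294.9
P7: 2·76 + 3·331 + 3·2.7 + 4·41 = 1317.1
P8: 2·62 + 3·147 + 3·5.5 + 4·113 = 1033.5
Lowest: P3 at 700.3.

P3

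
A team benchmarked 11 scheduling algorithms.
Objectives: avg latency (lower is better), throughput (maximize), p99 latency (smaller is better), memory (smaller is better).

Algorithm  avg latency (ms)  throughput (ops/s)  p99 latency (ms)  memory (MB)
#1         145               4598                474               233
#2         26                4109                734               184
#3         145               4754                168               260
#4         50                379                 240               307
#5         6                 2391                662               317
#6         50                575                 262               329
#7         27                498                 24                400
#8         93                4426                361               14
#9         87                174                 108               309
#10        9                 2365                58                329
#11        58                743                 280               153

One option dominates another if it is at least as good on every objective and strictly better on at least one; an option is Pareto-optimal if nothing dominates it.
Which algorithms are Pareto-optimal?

#1, #2, #3, #4, #5, #7, #8, #9, #10, #11

#1: not dominated.
#2: not dominated.
#3: not dominated (best throughput).
#4: not dominated.
#5: not dominated (best avg latency).
#6: dominated by #10 (avg latency 9≤50, throughput 2365≥575, p99 latency 58≤262, memory 329≤329).
#7: not dominated (best p99 latency).
#8: not dominated (best memory).
#9: not dominated.
#10: not dominated.
#11: not dominated.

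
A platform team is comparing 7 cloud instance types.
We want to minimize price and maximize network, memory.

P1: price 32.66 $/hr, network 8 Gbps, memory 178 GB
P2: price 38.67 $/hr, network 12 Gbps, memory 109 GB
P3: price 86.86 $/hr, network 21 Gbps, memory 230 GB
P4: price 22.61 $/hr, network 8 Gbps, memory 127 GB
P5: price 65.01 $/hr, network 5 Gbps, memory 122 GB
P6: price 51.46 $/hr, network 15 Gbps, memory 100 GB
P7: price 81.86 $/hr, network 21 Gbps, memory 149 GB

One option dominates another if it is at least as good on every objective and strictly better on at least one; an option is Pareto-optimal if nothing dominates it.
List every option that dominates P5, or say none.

P1: price 32.66≤65.01, network 8≥5, memory 178≥122 — dominates P5.
P4: price 22.61≤65.01, network 8≥5, memory 127≥122 — dominates P5.
Others (P2, P3, P6, P7) are each worse than P5 on at least one objective.

P1, P4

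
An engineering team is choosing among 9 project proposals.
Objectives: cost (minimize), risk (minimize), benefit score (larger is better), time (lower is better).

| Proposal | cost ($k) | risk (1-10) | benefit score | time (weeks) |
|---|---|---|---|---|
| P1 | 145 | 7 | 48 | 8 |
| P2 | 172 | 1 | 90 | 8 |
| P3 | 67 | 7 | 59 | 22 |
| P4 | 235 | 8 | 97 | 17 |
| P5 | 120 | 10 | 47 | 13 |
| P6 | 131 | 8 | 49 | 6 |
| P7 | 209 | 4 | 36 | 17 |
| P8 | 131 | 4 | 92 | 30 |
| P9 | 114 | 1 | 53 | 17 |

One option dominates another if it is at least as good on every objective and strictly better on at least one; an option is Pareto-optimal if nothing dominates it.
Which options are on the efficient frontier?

P1, P2, P3, P4, P5, P6, P8, P9

P1: not dominated.
P2: not dominated.
P3: not dominated (best cost).
P4: not dominated (best benefit score).
P5: not dominated.
P6: not dominated (best time).
P7: dominated by P2 (cost 172≤209, risk 1≤4, benefit score 90≥36, time 8≤17).
P8: not dominated.
P9: not dominated.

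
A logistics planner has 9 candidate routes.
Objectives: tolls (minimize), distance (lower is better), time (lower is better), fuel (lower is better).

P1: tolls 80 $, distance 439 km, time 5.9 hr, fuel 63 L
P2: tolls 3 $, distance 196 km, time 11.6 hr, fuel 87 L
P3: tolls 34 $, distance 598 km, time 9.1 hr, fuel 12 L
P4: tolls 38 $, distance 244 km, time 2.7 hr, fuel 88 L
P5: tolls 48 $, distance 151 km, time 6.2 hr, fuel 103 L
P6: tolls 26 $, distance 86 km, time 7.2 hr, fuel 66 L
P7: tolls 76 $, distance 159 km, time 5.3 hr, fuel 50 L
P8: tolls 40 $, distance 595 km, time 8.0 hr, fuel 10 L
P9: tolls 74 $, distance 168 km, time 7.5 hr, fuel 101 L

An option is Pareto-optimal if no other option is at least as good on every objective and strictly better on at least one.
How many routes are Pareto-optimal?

7

P1: dominated by P7 (tolls 76≤80, distance 159≤439, time 5.3≤5.9, fuel 50≤63).
P2: not dominated (best tolls).
P3: not dominated.
P4: not dominated (best time).
P5: not dominated.
P6: not dominated (best distance).
P7: not dominated.
P8: not dominated (best fuel).
P9: dominated by P6 (tolls 26≤74, distance 86≤168, time 7.2≤7.5, fuel 66≤101).
Pareto-optimal: P2, P3, P4, P5, P6, P7, P8 → 7.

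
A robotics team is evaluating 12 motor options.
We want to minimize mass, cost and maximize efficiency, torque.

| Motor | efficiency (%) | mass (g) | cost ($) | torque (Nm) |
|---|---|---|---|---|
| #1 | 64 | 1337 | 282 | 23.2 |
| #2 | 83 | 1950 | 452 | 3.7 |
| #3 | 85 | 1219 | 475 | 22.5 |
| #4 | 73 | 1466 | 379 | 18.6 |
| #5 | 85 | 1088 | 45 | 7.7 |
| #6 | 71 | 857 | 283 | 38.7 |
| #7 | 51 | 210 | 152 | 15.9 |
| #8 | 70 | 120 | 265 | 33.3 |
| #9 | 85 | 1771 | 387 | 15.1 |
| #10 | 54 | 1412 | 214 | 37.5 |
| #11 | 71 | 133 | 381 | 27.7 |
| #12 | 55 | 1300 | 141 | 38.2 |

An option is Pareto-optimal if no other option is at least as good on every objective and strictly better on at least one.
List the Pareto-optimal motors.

#3, #4, #5, #6, #7, #8, #9, #11, #12

#1: dominated by #8 (efficiency 70≥64, mass 120≤1337, cost 265≤282, torque 33.3≥23.2).
#2: dominated by #5 (efficiency 85≥83, mass 1088≤1950, cost 45≤452, torque 7.7≥3.7).
#3: not dominated.
#4: not dominated.
#5: not dominated (best cost).
#6: not dominated (best torque).
#7: not dominated.
#8: not dominated (best mass).
#9: not dominated.
#10: dominated by #12 (efficiency 55≥54, mass 1300≤1412, cost 141≤214, torque 38.2≥37.5).
#11: not dominated.
#12: not dominated.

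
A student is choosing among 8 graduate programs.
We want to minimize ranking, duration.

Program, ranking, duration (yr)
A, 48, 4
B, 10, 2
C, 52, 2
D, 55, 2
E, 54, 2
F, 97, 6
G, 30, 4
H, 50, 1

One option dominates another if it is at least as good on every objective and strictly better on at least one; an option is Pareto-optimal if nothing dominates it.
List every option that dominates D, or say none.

B: ranking 10≤55, duration 2≤2 — dominates D.
C: ranking 52≤55, duration 2≤2 — dominates D.
E: ranking 54≤55, duration 2≤2 — dominates D.
H: ranking 50≤55, duration 1≤2 — dominates D.
Others (A, F, G) are each worse than D on at least one objective.

B, C, E, H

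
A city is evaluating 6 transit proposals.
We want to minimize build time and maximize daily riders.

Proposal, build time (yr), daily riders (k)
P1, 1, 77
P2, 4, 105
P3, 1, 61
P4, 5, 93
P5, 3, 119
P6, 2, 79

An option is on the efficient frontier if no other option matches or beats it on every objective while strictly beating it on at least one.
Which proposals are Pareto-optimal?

P1, P5, P6

P1: not dominated.
P2: dominated by P5 (build time 3≤4, daily riders 119≥105).
P3: dominated by P1 (build time 1≤1, daily riders 77≥61).
P4: dominated by P2 (build time 4≤5, daily riders 105≥93).
P5: not dominated (best daily riders).
P6: not dominated.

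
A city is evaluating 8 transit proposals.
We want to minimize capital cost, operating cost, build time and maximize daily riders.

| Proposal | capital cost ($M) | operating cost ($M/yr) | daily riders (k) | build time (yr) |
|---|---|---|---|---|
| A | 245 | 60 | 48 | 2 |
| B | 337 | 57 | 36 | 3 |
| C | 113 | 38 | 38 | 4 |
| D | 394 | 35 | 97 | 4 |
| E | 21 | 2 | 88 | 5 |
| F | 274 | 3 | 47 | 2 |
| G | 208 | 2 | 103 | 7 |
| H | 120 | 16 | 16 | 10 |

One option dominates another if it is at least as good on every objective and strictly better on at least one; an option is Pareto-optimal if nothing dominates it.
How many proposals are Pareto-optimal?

6

A: not dominated.
B: dominated by F (capital cost 274≤337, operating cost 3≤57, daily riders 47≥36, build time 2≤3).
C: not dominated.
D: not dominated.
E: not dominated (best capital cost).
F: not dominated.
G: not dominated (best daily riders).
H: dominated by E (capital cost 21≤120, operating cost 2≤16, daily riders 88≥16, build time 5≤10).
Pareto-optimal: A, C, D, E, F, G → 6.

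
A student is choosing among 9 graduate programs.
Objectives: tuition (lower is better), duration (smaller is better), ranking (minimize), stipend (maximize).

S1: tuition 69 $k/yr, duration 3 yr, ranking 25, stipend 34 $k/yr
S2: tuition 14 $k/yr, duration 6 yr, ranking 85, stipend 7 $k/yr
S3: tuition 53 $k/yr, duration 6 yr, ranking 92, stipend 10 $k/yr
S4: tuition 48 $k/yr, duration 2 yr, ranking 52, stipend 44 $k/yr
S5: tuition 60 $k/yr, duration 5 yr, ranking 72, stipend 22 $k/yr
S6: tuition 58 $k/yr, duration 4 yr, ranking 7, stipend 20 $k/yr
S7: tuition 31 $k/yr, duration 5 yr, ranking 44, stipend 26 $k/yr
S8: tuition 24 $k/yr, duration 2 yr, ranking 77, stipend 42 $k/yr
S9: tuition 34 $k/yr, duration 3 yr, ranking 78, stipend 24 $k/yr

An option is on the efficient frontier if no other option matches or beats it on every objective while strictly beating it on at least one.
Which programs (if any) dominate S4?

none

S1: worse on tuition (69 vs 48).
S2: worse on duration (6 vs 2).
S3: worse on tuition (53 vs 48).
S5: worse on tuition (60 vs 48).
S6: worse on tuition (58 vs 48).
S7: worse on duration (5 vs 2).
S8: worse on ranking (77 vs 52).
S9: worse on duration (3 vs 2).
No option dominates S4.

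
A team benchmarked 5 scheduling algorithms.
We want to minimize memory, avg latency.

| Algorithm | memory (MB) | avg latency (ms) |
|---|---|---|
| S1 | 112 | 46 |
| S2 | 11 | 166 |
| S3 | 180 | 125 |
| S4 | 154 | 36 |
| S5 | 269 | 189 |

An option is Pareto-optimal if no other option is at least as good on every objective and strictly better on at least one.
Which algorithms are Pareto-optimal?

S1: not dominated.
S2: not dominated (best memory).
S3: dominated by S1 (memory 112≤180, avg latency 46≤125).
S4: not dominated (best avg latency).
S5: dominated by S1 (memory 112≤269, avg latency 46≤189).

S1, S2, S4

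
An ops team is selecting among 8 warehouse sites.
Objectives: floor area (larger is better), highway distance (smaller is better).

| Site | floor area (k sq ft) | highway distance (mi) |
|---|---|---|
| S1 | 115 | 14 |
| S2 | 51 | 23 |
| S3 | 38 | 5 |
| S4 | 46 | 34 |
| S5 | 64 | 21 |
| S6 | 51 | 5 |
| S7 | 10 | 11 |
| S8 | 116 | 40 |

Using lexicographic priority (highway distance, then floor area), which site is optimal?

First minimize highway distance: best is 5, kept {S3, S6}.
Then maximize floor area: best is 51, kept {S6}.

S6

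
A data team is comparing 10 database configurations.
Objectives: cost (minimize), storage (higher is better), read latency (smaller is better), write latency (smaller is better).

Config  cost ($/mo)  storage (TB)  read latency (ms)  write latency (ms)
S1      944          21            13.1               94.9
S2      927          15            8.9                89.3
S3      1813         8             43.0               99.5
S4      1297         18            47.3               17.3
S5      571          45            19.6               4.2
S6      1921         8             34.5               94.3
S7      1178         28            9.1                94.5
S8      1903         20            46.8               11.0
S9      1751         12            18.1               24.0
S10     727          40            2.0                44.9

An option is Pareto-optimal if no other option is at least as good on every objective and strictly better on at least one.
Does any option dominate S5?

No

S1: worse on cost (944 vs 571).
S2: worse on cost (927 vs 571).
S3: worse on cost (1813 vs 571).
S4: worse on cost (1297 vs 571).
S6: worse on cost (1921 vs 571).
S7: worse on cost (1178 vs 571).
S8: worse on cost (1903 vs 571).
S9: worse on cost (1751 vs 571).
S10: worse on cost (727 vs 571).
No option is at least as good as S5 on every objective and strictly better on one.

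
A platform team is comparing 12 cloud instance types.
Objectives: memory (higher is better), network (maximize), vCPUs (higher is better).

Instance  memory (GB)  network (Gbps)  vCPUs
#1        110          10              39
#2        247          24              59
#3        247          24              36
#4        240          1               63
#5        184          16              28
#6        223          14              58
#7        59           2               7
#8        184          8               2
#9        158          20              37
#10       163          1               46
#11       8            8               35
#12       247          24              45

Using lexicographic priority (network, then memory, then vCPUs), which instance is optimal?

#2

First maximize network: best is 24, kept {#2, #3, #12}.
Then maximize memory: best is 247, kept {#2, #3, #12}.
Then maximize vCPUs: best is 59, kept {#2}.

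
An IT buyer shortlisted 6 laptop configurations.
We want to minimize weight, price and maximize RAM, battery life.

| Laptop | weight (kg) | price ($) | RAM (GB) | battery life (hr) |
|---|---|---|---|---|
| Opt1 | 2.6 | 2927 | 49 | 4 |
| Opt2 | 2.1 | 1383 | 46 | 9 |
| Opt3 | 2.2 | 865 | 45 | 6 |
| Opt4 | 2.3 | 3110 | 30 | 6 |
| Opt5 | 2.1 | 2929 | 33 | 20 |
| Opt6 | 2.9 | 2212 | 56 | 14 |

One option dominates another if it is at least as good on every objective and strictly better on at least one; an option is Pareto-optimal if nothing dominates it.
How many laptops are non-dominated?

Opt1: not dominated.
Opt2: not dominated.
Opt3: not dominated (best price).
Opt4: dominated by Opt2 (weight 2.1≤2.3, price 1383≤3110, RAM 46≥30, battery life 9≥6).
Opt5: not dominated (best battery life).
Opt6: not dominated (best RAM).
Pareto-optimal: Opt1, Opt2, Opt3, Opt5, Opt6 → 5.

5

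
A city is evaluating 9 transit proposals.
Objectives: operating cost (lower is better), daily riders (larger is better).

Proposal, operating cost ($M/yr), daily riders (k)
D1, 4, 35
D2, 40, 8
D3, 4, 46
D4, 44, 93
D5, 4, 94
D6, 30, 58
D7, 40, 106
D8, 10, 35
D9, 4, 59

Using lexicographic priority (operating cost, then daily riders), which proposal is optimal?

D5

First minimize operating cost: best is 4, kept {D1, D3, D5, D9}.
Then maximize daily riders: best is 94, kept {D5}.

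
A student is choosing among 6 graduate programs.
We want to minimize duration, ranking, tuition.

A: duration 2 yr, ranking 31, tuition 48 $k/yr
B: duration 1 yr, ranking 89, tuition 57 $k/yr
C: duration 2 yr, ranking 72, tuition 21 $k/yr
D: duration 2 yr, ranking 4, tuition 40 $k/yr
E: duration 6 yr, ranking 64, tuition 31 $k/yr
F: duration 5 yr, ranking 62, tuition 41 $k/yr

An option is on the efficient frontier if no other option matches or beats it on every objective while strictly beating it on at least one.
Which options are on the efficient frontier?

A: dominated by D (duration 2≤2, ranking 4≤31, tuition 40≤48).
B: not dominated (best duration).
C: not dominated (best tuition).
D: not dominated (best ranking).
E: not dominated.
F: dominated by D (duration 2≤5, ranking 4≤62, tuition 40≤41).

B, C, D, E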